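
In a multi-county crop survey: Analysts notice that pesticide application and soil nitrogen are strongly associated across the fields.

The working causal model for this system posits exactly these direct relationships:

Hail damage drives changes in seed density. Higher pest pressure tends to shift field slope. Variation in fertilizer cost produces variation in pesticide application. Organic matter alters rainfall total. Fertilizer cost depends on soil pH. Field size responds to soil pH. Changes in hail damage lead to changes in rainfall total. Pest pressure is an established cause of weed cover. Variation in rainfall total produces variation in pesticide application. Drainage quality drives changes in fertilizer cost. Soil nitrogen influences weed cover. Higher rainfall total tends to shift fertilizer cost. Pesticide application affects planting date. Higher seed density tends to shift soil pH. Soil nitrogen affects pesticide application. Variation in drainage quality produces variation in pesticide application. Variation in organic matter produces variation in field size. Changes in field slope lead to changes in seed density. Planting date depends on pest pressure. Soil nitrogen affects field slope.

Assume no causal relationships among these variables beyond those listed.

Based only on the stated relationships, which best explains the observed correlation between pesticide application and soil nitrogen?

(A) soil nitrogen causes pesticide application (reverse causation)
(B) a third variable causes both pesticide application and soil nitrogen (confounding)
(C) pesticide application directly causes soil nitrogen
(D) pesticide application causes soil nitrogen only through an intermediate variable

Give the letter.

A

The stated link runs soil nitrogen → pesticide application; pesticide application has no causal path to soil nitrogen. No variable causes both, so confounding is ruled out. The correlation reflects reverse causation.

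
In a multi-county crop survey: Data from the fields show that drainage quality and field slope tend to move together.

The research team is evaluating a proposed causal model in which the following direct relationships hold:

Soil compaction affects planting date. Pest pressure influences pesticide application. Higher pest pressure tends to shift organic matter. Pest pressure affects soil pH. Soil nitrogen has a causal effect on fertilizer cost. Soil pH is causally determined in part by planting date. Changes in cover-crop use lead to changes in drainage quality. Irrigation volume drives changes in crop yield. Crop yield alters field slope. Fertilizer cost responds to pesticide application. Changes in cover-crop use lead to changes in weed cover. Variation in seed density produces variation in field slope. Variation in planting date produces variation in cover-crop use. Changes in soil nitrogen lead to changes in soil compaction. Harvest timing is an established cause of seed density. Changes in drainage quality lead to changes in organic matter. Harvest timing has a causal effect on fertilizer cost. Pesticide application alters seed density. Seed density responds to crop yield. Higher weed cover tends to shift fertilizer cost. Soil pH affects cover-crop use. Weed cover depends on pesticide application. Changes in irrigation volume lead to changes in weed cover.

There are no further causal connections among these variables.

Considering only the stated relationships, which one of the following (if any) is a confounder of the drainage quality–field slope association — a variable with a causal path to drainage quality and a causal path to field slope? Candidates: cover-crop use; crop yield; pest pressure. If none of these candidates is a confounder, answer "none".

Pest pressure causes drainage quality (pest pressure → soil pH → cover-crop use → drainage quality) and also causes field slope (pest pressure → pesticide application → seed density → field slope); it is a common cause of both.
Each of the other candidates lacks a causal path to at least one of drainage quality and field slope, so they do not confound the relationship.

pest pressure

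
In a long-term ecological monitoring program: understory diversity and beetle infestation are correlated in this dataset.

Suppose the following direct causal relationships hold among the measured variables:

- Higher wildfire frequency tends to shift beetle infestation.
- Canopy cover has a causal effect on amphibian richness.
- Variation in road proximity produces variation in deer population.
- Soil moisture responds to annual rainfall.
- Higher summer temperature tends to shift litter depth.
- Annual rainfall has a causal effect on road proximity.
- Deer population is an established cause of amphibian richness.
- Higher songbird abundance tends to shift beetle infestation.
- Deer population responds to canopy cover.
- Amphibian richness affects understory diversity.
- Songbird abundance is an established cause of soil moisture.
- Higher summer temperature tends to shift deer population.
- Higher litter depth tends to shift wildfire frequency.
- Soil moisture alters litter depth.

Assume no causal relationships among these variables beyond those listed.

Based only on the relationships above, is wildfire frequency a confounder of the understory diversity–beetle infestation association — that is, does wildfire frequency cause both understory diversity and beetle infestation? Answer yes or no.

no

Wildfire frequency has no stated causal path to understory diversity. A confounder must cause both variables, so wildfire frequency does not qualify.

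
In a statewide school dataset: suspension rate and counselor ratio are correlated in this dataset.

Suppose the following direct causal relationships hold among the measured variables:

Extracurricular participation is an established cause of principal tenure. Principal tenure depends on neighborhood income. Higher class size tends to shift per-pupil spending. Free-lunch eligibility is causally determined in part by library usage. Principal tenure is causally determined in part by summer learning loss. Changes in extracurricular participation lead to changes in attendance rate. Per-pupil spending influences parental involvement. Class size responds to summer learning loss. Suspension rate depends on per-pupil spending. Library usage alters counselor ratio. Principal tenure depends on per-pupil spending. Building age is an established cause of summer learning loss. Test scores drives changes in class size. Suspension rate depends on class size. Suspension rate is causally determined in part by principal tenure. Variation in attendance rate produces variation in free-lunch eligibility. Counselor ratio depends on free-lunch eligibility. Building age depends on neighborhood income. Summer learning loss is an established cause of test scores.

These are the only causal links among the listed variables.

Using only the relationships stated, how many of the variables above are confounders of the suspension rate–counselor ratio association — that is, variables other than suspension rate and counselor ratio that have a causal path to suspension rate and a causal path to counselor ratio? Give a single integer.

The common causes are: extracurricular participation (to suspension rate via extracurricular participation → principal tenure → suspension rate; to counselor ratio via extracurricular participation → attendance rate → free-lunch eligibility → counselor ratio).
Every other variable lacks a causal path to at least one of suspension rate and counselor ratio.

1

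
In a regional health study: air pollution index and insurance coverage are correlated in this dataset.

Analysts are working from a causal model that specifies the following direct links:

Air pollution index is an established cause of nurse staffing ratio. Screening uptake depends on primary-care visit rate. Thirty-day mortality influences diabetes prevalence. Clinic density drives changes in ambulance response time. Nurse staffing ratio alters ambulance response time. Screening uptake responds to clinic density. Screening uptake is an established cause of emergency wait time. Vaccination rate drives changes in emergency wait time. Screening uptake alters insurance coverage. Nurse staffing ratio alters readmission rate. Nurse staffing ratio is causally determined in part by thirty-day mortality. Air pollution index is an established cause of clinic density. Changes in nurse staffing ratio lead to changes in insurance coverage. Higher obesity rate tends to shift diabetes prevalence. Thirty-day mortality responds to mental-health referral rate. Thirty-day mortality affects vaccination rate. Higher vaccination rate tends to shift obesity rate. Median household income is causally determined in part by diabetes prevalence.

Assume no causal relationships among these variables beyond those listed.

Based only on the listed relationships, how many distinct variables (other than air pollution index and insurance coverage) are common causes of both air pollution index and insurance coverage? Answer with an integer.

No listed variable has a causal path to both air pollution index and insurance coverage, so there are no common causes.

0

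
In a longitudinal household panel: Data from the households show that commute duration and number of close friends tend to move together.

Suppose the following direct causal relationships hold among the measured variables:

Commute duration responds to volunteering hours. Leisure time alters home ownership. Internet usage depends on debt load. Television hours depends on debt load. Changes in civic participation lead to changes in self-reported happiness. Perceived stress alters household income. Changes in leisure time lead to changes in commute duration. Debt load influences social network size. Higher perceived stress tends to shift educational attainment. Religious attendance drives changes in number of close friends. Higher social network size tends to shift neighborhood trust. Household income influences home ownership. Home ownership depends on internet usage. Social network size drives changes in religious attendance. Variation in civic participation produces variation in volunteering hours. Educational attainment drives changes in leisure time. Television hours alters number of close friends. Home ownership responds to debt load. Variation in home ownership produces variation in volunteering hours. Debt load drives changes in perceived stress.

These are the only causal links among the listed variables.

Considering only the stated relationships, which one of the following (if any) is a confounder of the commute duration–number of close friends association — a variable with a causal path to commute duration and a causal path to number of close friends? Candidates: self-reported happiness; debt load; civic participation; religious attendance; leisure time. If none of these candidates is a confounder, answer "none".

debt load

Debt load causes commute duration (debt load → home ownership → volunteering hours → commute duration) and also causes number of close friends (debt load → television hours → number of close friends); it is a common cause of both.
Each of the other candidates lacks a causal path to at least one of commute duration and number of close friends, so they do not confound the relationship.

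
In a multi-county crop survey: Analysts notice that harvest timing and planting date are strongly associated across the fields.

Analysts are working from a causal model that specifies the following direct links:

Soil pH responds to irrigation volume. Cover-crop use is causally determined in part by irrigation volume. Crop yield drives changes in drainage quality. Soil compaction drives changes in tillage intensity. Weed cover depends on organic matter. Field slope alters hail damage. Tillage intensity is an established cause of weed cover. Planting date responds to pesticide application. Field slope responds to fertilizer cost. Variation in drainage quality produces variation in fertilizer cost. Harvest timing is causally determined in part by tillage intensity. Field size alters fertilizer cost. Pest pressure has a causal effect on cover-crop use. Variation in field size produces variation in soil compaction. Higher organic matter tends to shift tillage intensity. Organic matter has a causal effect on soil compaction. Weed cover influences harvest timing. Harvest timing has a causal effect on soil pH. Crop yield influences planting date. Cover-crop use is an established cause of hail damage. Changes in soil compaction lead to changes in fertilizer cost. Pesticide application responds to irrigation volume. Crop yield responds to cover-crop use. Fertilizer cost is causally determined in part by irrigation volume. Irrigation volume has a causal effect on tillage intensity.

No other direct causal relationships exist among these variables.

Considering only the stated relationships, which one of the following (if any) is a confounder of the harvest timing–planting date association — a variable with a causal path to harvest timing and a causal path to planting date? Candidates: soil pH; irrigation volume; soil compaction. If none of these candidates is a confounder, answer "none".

irrigation volume

Irrigation volume causes harvest timing (irrigation volume → tillage intensity → harvest timing) and also causes planting date (irrigation volume → pesticide application → planting date); it is a common cause of both.
Each of the other candidates lacks a causal path to at least one of harvest timing and planting date, so they do not confound the relationship.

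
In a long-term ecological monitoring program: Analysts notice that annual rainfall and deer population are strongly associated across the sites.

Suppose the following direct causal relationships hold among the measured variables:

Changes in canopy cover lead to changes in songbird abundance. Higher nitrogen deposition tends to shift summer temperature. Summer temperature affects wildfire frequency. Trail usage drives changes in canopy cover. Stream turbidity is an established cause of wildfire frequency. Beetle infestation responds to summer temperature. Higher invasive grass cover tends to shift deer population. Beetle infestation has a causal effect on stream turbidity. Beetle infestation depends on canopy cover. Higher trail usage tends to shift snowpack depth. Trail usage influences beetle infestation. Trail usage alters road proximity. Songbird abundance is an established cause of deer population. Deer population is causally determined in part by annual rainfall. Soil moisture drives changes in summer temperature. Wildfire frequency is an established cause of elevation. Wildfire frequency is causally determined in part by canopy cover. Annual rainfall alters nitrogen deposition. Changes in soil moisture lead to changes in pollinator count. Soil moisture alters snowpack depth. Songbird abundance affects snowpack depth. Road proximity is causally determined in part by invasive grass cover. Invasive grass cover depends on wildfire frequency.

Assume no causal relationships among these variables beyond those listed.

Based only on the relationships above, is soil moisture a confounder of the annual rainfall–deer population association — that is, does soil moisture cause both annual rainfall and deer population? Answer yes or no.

no

Soil moisture has no stated causal path to annual rainfall. A confounder must cause both variables, so soil moisture does not qualify.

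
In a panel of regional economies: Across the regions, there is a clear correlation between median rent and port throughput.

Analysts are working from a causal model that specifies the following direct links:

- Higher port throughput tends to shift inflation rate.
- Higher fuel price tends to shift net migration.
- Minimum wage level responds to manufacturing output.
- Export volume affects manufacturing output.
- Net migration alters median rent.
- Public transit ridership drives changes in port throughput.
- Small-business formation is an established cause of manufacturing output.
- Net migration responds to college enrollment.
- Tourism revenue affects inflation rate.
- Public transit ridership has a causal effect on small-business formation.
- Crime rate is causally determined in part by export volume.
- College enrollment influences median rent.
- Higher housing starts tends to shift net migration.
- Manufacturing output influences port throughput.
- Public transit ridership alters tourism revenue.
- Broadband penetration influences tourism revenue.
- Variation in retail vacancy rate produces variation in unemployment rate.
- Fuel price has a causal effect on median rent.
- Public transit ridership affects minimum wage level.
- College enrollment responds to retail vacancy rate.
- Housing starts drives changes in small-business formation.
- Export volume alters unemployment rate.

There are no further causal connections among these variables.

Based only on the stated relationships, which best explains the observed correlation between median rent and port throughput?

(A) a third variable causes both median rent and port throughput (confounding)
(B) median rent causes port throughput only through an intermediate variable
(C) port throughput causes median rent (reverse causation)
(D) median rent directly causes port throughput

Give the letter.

Housing starts causes median rent (housing starts → net migration → median rent) and port throughput (housing starts → small-business formation → manufacturing output → port throughput) — a common cause creating the correlation.
There is no stated path from median rent to port throughput or from port throughput to median rent, so neither direct nor reverse causation applies.

A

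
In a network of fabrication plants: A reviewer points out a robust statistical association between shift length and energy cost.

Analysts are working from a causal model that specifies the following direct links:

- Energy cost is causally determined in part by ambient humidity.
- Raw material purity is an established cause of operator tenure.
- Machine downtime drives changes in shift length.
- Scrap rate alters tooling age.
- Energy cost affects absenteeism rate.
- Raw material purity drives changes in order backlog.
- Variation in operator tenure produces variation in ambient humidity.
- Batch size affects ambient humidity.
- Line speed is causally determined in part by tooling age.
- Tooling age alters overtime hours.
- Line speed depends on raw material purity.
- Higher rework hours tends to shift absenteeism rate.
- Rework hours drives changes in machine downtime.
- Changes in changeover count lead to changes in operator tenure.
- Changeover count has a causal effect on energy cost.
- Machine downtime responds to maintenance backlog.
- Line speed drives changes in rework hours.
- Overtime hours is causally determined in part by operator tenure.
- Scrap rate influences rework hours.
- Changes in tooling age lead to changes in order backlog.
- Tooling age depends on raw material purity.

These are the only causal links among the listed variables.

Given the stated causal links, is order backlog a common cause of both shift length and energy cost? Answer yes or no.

Order backlog has no stated causal path to either shift length or energy cost. A confounder must cause both variables, so order backlog does not qualify.

no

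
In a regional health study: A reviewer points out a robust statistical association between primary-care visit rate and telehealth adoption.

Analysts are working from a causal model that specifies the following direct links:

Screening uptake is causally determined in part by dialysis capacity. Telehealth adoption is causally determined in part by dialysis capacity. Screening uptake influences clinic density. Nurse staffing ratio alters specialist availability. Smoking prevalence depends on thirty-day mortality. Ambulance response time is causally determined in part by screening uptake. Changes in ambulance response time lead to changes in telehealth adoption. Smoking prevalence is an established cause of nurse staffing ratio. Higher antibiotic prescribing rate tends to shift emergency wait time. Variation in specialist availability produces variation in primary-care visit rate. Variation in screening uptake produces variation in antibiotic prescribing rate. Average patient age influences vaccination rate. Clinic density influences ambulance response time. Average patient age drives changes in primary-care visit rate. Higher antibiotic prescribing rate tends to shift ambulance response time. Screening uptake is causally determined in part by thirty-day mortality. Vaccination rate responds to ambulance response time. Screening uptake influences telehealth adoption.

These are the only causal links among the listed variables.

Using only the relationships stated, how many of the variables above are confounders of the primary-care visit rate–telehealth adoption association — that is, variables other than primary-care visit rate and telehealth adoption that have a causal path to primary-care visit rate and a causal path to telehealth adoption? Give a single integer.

The common causes are: thirty-day mortality (to primary-care visit rate via thirty-day mortality → smoking prevalence → nurse staffing ratio → specialist availability → primary-care visit rate; to telehealth adoption via thirty-day mortality → screening uptake → telehealth adoption).
Every other variable lacks a causal path to at least one of primary-care visit rate and telehealth adoption.

1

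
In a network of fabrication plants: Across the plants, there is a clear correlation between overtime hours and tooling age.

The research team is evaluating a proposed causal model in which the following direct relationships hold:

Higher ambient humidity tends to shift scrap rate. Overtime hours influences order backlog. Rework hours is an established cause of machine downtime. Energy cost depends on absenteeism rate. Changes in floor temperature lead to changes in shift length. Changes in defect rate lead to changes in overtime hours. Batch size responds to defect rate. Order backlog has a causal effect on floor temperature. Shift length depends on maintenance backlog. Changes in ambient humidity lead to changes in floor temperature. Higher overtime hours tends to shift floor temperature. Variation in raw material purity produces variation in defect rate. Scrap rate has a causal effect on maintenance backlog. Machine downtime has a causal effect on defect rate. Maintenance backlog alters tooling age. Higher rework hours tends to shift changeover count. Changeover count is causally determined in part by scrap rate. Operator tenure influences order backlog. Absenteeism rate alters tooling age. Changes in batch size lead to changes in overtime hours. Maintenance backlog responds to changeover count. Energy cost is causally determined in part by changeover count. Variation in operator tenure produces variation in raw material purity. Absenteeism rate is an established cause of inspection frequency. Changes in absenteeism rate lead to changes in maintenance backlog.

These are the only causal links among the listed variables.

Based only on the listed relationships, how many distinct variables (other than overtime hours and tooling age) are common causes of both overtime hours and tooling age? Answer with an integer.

1

The common causes are: rework hours (to overtime hours via rework hours → machine downtime → defect rate → overtime hours; to tooling age via rework hours → changeover count → maintenance backlog → tooling age).
Every other variable lacks a causal path to at least one of overtime hours and tooling age.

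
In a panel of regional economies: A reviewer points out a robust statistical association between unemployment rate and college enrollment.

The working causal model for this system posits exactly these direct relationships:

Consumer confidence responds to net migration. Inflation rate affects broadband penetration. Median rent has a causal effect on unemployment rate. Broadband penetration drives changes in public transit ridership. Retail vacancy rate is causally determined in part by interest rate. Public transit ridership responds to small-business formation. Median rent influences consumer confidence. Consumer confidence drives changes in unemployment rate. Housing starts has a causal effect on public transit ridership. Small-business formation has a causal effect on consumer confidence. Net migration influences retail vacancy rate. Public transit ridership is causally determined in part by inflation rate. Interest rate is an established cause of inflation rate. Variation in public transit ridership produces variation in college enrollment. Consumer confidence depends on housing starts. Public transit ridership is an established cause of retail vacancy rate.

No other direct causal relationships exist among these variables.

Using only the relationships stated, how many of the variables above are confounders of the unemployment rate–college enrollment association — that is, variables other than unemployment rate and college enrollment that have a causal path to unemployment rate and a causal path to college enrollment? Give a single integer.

2

The common causes are: housing starts (to unemployment rate via housing starts → consumer confidence → unemployment rate; to college enrollment via housing starts → public transit ridership → college enrollment); small-business formation (to unemployment rate via small-business formation → consumer confidence → unemployment rate; to college enrollment via small-business formation → public transit ridership → college enrollment).
Every other variable lacks a causal path to at least one of unemployment rate and college enrollment.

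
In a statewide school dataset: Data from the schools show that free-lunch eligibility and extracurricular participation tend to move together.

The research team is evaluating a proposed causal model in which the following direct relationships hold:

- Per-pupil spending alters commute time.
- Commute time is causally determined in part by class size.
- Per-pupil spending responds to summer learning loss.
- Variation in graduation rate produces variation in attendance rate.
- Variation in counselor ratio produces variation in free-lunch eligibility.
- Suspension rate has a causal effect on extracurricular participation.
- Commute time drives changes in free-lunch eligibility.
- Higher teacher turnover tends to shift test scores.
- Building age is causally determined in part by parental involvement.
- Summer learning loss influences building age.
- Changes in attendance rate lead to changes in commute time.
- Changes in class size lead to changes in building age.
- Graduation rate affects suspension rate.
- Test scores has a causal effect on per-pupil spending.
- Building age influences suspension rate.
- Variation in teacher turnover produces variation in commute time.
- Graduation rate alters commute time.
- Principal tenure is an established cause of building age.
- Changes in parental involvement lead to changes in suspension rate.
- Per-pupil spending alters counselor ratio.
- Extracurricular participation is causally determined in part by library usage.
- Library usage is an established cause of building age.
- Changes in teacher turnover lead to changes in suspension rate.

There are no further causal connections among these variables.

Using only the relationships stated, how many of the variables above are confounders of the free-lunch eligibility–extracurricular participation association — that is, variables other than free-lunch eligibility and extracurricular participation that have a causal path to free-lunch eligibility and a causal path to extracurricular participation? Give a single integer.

The common causes are: class size (to free-lunch eligibility via class size → commute time → free-lunch eligibility; to extracurricular participation via class size → building age → suspension rate → extracurricular participation); graduation rate (to free-lunch eligibility via graduation rate → commute time → free-lunch eligibility; to extracurricular participation via graduation rate → suspension rate → extracurricular participation); summer learning loss (to free-lunch eligibility via summer learning loss → per-pupil spending → commute time → free-lunch eligibility; to extracurricular participation via summer learning loss → building age → suspension rate → extracurricular participation); teacher turnover (to free-lunch eligibility via teacher turnover → commute time → free-lunch eligibility; to extracurricular participation via teacher turnover → suspension rate → extracurricular participation).
Every other variable lacks a causal path to at least one of free-lunch eligibility and extracurricular participation.

4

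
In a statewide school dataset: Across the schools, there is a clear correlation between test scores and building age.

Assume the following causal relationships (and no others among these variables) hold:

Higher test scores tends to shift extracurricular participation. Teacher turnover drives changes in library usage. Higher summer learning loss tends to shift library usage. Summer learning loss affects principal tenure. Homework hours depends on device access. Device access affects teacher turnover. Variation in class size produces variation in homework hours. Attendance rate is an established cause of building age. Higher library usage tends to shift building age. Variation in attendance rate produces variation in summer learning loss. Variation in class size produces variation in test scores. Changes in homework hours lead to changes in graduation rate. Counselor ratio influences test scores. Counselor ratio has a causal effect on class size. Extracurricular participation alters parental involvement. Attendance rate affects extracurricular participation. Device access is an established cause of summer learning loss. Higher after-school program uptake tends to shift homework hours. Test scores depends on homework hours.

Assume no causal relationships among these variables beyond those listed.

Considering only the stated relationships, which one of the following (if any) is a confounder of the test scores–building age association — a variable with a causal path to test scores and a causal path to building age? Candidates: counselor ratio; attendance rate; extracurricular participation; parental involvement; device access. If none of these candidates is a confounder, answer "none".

device access

Device access causes test scores (device access → homework hours → test scores) and also causes building age (device access → teacher turnover → library usage → building age); it is a common cause of both.
Each of the other candidates lacks a causal path to at least one of test scores and building age, so they do not confound the relationship.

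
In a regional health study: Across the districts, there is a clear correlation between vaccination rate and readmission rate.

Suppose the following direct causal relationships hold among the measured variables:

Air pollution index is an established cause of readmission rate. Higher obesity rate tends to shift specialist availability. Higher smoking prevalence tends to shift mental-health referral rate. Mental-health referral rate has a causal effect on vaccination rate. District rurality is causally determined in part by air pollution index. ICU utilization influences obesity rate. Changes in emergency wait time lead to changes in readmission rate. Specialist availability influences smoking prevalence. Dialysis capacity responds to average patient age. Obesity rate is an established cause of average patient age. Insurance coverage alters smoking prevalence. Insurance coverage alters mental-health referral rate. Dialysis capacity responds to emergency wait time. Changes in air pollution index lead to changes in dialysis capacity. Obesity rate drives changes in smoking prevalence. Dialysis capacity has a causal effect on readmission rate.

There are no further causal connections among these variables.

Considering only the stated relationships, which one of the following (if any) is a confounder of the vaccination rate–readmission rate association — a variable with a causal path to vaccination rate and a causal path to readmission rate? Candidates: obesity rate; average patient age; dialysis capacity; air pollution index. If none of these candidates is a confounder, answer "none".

Obesity rate causes vaccination rate (obesity rate → smoking prevalence → mental-health referral rate → vaccination rate) and also causes readmission rate (obesity rate → average patient age → dialysis capacity → readmission rate); it is a common cause of both.
Each of the other candidates lacks a causal path to at least one of vaccination rate and readmission rate, so they do not confound the relationship.

obesity rate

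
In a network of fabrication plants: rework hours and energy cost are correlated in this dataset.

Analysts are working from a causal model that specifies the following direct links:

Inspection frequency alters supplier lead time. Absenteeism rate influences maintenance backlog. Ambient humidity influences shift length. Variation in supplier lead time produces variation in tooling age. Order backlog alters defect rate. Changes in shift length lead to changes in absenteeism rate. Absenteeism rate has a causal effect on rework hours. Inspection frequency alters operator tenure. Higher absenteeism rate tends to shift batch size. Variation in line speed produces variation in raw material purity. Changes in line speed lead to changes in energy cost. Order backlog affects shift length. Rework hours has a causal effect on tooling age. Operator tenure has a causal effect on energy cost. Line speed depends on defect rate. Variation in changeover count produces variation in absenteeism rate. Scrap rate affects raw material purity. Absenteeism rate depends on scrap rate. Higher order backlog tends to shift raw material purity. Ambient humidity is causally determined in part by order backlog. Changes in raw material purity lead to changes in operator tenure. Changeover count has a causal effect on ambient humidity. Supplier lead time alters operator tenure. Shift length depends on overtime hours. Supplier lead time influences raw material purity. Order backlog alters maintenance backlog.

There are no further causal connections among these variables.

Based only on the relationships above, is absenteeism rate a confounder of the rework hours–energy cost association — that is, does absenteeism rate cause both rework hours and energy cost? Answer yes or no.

no

Absenteeism rate has no stated causal path to energy cost. A confounder must cause both variables, so absenteeism rate does not qualify.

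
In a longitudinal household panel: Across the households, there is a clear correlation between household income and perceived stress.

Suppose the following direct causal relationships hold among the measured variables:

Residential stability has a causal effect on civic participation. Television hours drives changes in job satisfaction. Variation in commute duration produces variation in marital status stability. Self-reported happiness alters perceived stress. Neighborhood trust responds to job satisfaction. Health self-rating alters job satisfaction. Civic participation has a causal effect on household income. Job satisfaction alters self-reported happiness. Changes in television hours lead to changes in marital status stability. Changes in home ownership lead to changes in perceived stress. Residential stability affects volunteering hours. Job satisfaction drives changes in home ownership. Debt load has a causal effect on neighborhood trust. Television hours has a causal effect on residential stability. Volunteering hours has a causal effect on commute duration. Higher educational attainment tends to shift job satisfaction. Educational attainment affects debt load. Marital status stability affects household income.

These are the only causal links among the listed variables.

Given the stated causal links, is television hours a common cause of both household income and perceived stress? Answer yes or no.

Television hours has a causal path to household income (television hours → marital status stability → household income) and to perceived stress (television hours → job satisfaction → home ownership → perceived stress), so it is a common cause of both — a confounder.

yes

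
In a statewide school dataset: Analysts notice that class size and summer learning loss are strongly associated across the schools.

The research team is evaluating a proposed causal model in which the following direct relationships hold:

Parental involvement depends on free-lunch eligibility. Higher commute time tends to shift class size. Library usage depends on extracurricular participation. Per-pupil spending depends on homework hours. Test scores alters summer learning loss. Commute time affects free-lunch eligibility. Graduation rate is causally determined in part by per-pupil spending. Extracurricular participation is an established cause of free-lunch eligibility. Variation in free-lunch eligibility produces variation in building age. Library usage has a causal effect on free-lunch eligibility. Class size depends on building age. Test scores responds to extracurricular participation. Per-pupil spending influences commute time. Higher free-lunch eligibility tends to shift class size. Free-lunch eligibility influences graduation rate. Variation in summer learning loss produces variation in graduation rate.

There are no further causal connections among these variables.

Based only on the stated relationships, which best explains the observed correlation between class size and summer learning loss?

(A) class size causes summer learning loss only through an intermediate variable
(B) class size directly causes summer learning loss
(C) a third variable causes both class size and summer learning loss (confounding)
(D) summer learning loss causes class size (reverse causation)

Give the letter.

Extracurricular participation causes class size (extracurricular participation → free-lunch eligibility → class size) and summer learning loss (extracurricular participation → test scores → summer learning loss) — a common cause creating the correlation.
There is no stated path from class size to summer learning loss or from summer learning loss to class size, so neither direct nor reverse causation applies.

C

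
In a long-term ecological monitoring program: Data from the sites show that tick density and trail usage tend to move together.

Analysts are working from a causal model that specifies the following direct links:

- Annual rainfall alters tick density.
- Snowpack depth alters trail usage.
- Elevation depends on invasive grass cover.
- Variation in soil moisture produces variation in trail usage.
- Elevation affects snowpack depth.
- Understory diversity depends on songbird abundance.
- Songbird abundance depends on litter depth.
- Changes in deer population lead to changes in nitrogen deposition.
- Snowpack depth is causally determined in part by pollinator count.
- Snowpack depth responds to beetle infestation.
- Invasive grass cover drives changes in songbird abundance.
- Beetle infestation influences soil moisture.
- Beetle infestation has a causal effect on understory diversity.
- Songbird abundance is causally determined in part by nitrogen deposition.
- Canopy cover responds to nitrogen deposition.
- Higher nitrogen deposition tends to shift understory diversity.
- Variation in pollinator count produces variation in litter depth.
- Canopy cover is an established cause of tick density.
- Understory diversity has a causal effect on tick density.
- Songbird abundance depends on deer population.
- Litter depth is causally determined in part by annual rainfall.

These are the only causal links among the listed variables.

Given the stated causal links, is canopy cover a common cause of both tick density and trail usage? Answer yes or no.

Canopy cover has no stated causal path to trail usage. A confounder must cause both variables, so canopy cover does not qualify.

no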